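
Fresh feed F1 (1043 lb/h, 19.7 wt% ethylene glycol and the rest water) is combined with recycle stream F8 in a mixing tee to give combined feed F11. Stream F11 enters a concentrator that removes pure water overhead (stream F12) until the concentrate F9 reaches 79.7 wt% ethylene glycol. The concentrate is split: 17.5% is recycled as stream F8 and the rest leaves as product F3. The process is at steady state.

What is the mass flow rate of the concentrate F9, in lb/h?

Overall ethylene glycol balance (none leaves overhead): ethylene glycol in fresh feed = ethylene glycol in product, i.e. 1043×0.197 = (1−0.175)·F9·0.797.
F9 = 205.47/(0.797×0.825) = 312.49 lb/h.

312.5 lb/h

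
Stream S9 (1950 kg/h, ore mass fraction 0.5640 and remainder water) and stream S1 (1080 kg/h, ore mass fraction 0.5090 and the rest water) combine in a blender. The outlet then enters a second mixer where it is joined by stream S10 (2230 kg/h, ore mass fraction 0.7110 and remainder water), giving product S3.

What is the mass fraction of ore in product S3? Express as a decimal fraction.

0.6150

Overall, product flow = 5260 kg/h.
ore in = 1950×0.564 + 1080×0.509 + 2230×0.711 = 3235.1 kg/h.
ore fraction in S3 = 0.6150.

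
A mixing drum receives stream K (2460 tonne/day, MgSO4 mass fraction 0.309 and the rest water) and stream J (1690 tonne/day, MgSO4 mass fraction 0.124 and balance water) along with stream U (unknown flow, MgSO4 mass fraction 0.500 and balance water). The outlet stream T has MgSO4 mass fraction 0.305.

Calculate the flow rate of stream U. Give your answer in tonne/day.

Let U be the unknown flow. Total out = 4150 + U.
MgSO4 balance: 969.7 + 0.500·U = 0.305·(4150 + U)
(0.500 − 0.305)·U = 0.305×4150 − 969.7 = 296.05
U = 296.05 / 0.195 = 1518.2 tonne/day

1518 tonne/day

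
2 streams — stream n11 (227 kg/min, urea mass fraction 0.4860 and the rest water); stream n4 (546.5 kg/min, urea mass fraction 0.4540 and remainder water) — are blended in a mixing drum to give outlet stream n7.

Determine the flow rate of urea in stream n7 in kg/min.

urea out = urea in = 227×0.486 + 546.5×0.454 = 358.43 kg/min.

358.4 kg/min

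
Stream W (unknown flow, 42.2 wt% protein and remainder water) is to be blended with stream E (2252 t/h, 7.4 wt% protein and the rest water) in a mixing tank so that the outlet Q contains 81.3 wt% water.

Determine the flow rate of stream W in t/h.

Let W be the unknown flow. Total out = 2252 + W.
water balance: 2085.4 + 0.578·W = 0.813·(2252 + W)
(0.578 − 0.813)·W = 0.813×2252 − 2085.4 = -254.48
W = -254.48 / -0.235 = 1082.9 t/h

1083 t/h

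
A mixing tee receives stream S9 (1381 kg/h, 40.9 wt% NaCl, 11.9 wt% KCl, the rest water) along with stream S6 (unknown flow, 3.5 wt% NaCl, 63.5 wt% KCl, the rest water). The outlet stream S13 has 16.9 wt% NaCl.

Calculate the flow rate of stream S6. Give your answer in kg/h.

2473 kg/h

Let S6 be the unknown flow. Total out = 1381 + S6.
NaCl balance: 564.83 + 0.035·S6 = 0.169·(1381 + S6)
(0.035 − 0.169)·S6 = 0.169×1381 − 564.83 = -331.44
S6 = -331.44 / -0.134 = 2473.4 kg/h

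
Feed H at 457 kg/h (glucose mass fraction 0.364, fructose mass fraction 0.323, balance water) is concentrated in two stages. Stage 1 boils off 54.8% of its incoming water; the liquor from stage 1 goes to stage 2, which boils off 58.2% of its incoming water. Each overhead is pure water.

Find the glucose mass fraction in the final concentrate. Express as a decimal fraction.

0.488

water in feed = 457×0.313 = 143.04 kg/h.
After stage 1: water left = (1−0.548)×143.04 = 64.655; stream total = 378.61 kg/h.
After stage 2: water left = (1−0.582)×64.655 = 27.026; final concentrate = 340.98 kg/h.
glucose fraction = 166.35/340.98 = 0.488.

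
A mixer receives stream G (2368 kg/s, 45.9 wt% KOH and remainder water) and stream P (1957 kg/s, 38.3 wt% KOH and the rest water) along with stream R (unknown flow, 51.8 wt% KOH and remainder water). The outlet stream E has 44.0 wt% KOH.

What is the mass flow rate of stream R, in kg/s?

Let R be the unknown flow. Total out = 4325 + R.
KOH balance: 1836.4 + 0.518·R = 0.440·(4325 + R)
(0.518 − 0.440)·R = 0.440×4325 − 1836.4 = 66.557
R = 66.557 / 0.078 = 853.29 kg/s

853.3 kg/s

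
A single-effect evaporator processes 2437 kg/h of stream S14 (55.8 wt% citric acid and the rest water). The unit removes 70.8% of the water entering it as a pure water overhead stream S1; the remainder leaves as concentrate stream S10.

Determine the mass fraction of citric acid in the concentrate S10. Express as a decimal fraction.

citric acid is not removed: 2437×0.558 = 1359.8 kg/h of citric acid enters S10.
water entering = 2437×0.442 = 1077.2 kg/h; overhead removed = 0.708×1077.2 = 762.63 kg/h.
Concentrate = 2437 − 762.63 = 1674.4 kg/h.
Mass fraction = 1359.8/1674.4 = 0.8122.

0.8122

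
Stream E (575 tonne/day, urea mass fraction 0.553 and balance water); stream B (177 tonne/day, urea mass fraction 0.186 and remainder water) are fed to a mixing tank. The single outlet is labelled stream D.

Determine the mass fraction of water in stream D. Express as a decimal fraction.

0.533

Total flow out = 575 + 177 = 752 tonne/day.
water in = 575×0.447 + 177×0.814 = 401.1 tonne/day.
water mass fraction in D = 401.1/752 = 0.533.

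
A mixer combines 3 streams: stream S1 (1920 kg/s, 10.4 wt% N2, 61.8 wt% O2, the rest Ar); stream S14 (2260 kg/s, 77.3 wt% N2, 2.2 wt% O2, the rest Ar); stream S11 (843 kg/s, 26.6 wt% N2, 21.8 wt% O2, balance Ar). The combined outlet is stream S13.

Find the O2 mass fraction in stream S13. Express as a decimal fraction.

0.2827

Total flow out = 1920 + 2260 + 843 = 5023 kg/s.
O2 in = 1920×0.618 + 2260×0.022 + 843×0.218 = 1420.1 kg/s.
O2 mass fraction in S13 = 1420.1/5023 = 0.2827.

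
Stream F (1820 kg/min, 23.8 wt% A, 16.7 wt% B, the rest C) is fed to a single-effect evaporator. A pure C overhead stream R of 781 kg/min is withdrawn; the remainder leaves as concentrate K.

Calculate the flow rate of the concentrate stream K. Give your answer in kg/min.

Concentrate = 1820 − 781 = 1039 kg/min.

1039 kg/min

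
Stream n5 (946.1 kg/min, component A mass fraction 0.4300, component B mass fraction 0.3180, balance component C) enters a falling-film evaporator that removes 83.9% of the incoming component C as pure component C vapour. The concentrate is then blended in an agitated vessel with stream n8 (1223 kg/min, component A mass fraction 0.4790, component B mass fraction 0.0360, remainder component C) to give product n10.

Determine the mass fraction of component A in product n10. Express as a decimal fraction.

Vapour removed = 0.839×0.252×946.1 = 200.03 kg/min; concentrate = 746.07 kg/min.
component A reaching the mixer = 406.82 (from concentrate) + 1223×0.479 = 992.64 kg/min.
Product flow = 746.07 + 1223 = 1969.1 kg/min; component A fraction = 0.5041.

0.5041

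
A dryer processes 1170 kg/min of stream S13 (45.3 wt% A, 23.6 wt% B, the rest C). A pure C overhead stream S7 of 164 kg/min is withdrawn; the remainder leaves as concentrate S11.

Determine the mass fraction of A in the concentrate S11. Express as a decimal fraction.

A is not removed: 1170×0.453 = 530.01 kg/min of A enters S11.
Concentrate = 1170 − 164 = 1006 kg/min.
Mass fraction = 530.01/1006 = 0.5268.

0.5268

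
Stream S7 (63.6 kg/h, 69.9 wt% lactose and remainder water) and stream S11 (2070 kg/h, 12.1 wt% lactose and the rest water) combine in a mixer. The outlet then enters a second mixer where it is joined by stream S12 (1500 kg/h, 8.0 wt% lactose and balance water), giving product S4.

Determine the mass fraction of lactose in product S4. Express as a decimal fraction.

0.114

Overall, product flow = 3633.6 kg/h.
lactose in = 63.6×0.699 + 2070×0.121 + 1500×0.080 = 414.93 kg/h.
lactose fraction in S4 = 0.114.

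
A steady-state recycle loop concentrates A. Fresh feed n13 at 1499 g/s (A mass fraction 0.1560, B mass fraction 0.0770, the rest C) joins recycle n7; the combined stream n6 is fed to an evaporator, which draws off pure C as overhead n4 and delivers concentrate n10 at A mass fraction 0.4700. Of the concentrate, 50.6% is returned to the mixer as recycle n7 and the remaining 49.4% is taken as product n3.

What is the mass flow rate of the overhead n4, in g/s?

1001 g/s

Overall A balance (none leaves overhead): A in fresh feed = A in product, i.e. 1499×0.156 = (1−0.506)·n10·0.470.
n10 = 233.84/(0.470×0.494) = 1007.2 g/s.
Recycle n7 = 0.506×1007.2 = 509.63 g/s.
Combined feed n6 = 1499 + 509.63 = 2008.6 g/s.
Overhead n4 = n6 − n10 = 2008.6 − 1007.2 = 1001.5 g/s.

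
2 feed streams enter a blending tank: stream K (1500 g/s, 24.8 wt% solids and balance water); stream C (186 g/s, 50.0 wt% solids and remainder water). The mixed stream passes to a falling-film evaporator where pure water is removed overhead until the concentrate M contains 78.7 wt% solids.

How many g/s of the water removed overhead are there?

1095 g/s

solids entering = 1500×0.248 + 186×0.500 = 465 g/s.
All solids reports to M, so M = 465/0.787 = 590.85 g/s.
Total feed = 1686 g/s; overhead = 1686 − 590.85 = 1095.1 g/s.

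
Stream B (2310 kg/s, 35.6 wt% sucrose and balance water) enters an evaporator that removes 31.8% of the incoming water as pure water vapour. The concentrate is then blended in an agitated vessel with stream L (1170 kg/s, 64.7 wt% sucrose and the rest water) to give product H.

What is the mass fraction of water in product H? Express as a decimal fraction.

Vapour removed = 0.318×0.644×2310 = 473.07 kg/s; concentrate = 1836.9 kg/s.
water reaching the mixer = 1014.6 (from concentrate) + 1170×0.353 = 1427.6 kg/s.
Product flow = 1836.9 + 1170 = 3006.9 kg/s; water fraction = 0.4748.

0.4748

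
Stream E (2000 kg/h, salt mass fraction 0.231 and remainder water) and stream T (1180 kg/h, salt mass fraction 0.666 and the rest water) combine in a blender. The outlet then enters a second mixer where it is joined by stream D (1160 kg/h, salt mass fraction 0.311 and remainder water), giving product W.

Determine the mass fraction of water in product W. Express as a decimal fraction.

0.629

Overall, product flow = 4340 kg/h.
water in = 2000×0.769 + 1180×0.334 + 1160×0.689 = 2731.4 kg/h.
water fraction in W = 0.629.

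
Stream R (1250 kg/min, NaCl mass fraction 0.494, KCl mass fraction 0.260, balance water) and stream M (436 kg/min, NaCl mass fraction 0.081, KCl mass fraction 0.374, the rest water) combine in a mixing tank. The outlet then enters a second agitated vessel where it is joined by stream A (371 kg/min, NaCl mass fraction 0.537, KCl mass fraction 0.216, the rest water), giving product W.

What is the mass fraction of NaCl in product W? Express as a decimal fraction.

0.414

Overall, product flow = 2057 kg/min.
NaCl in = 1250×0.494 + 436×0.081 + 371×0.537 = 852.04 kg/min.
NaCl fraction in W = 0.414.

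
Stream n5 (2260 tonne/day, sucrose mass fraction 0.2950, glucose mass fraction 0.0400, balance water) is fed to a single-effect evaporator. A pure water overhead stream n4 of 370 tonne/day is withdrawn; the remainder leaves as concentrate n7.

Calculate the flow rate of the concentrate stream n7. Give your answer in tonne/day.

1890 tonne/day

Concentrate = 2260 − 370 = 1890 tonne/day.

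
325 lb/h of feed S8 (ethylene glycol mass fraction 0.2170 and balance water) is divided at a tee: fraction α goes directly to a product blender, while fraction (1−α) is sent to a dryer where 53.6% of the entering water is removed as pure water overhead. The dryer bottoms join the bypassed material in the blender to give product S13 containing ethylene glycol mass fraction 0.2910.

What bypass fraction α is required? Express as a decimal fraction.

0.394

All 325×0.217 = 70.525 lb/h of ethylene glycol reaches S13, so S13 = 70.525/0.291 = 242.35 lb/h and vapour = 82.646 lb/h.
The evaporator receives (1−α)·325 of feed at 0.783 water and removes 0.536 of that water:
0.536×0.783×(1−α)×325 = 82.646
(1−α) = 82.646/136.4 = 0.6059;  α = 0.3941.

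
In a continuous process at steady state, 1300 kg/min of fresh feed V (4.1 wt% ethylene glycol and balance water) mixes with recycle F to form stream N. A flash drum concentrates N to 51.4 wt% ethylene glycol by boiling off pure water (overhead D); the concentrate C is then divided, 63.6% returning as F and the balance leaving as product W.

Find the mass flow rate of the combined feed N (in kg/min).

Overall ethylene glycol balance (none leaves overhead): ethylene glycol in fresh feed = ethylene glycol in product, i.e. 1300×0.041 = (1−0.636)·C·0.514.
C = 53.3/(0.514×0.364) = 284.88 kg/min.
Recycle F = 0.636×284.88 = 181.18 kg/min.
Combined feed N = 1300 + 181.18 = 1481.2 kg/min.

1481 kg/min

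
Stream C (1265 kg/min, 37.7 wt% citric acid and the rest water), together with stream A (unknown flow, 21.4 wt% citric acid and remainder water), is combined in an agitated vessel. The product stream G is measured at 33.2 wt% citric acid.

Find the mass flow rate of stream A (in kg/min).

482.4 kg/min

Let A be the unknown flow. Total out = 1265 + A.
citric acid balance: 476.91 + 0.214·A = 0.332·(1265 + A)
(0.214 − 0.332)·A = 0.332×1265 − 476.91 = -56.925
A = -56.925 / -0.118 = 482.42 kg/min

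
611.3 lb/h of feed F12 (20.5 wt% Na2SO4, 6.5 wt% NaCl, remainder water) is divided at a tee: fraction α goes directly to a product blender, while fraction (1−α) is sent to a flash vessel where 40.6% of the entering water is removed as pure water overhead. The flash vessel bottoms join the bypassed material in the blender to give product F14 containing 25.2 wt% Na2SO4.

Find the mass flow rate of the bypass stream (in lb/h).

All 611.3×0.205 = 125.32 lb/h of Na2SO4 reaches F14, so F14 = 125.32/0.252 = 497.29 lb/h and vapour = 114.01 lb/h.
The evaporator receives (1−α)·611.3 of feed at 0.730 water and removes 0.406 of that water:
0.406×0.730×(1−α)×611.3 = 114.01
(1−α) = 114.01/181.18 = 0.6293;  α = 0.3707.
Bypass flow = 0.3707×611.3 = 226.62 lb/h.

226.6 lb/h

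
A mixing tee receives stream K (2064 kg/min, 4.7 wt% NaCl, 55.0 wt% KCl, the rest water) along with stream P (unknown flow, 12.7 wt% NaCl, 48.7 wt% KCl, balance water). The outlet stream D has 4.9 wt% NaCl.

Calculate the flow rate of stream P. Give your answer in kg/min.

52.92 kg/min

Let P be the unknown flow. Total out = 2064 + P.
NaCl balance: 97.008 + 0.127·P = 0.049·(2064 + P)
(0.127 − 0.049)·P = 0.049×2064 − 97.008 = 4.128
P = 4.128 / 0.078 = 52.923 kg/min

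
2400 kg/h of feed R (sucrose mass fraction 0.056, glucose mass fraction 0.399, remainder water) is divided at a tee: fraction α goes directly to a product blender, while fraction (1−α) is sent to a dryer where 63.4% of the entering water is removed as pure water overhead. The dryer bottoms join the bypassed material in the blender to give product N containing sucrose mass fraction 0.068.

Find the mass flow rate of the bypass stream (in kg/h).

1174 kg/h

All 2400×0.056 = 134.4 kg/h of sucrose reaches N, so N = 134.4/0.068 = 1976.5 kg/h and vapour = 423.53 kg/h.
The evaporator receives (1−α)·2400 of feed at 0.545 water and removes 0.634 of that water:
0.634×0.545×(1−α)×2400 = 423.53
(1−α) = 423.53/829.27 = 0.5107;  α = 0.4893.
Bypass flow = 0.4893×2400 = 1174.3 kg/h.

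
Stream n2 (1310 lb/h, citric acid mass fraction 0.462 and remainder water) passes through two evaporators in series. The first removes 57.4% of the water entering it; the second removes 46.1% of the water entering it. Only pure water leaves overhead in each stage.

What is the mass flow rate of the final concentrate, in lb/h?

water in feed = 1310×0.538 = 704.78 lb/h.
After stage 1: water left = (1−0.574)×704.78 = 300.24; stream total = 905.46 lb/h.
After stage 2: water left = (1−0.461)×300.24 = 161.83; final concentrate = 767.05 lb/h.

767 lb/h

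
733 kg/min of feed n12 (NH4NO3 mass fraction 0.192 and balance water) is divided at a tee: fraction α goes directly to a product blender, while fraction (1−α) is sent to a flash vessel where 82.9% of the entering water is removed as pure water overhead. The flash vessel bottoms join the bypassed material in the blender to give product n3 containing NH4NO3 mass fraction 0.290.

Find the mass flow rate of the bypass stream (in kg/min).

363.2 kg/min

All 733×0.192 = 140.74 kg/min of NH4NO3 reaches n3, so n3 = 140.74/0.290 = 485.3 kg/min and vapour = 247.7 kg/min.
The evaporator receives (1−α)·733 of feed at 0.808 water and removes 0.829 of that water:
0.829×0.808×(1−α)×733 = 247.7
(1−α) = 247.7/490.99 = 0.5045;  α = 0.4955.
Bypass flow = 0.4955×733 = 363.2 kg/min.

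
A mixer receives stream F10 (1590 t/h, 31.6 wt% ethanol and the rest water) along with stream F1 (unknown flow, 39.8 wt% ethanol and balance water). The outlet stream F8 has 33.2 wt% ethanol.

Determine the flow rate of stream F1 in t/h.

385.5 t/h

Let F1 be the unknown flow. Total out = 1590 + F1.
ethanol balance: 502.44 + 0.398·F1 = 0.332·(1590 + F1)
(0.398 − 0.332)·F1 = 0.332×1590 − 502.44 = 25.44
F1 = 25.44 / 0.066 = 385.45 t/h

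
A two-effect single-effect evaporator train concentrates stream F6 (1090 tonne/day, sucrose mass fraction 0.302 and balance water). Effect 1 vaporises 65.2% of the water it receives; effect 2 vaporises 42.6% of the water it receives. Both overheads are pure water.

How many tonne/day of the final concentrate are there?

water in feed = 1090×0.698 = 760.82 tonne/day.
After stage 1: water left = (1−0.652)×760.82 = 264.77; stream total = 593.95 tonne/day.
After stage 2: water left = (1−0.426)×264.77 = 151.98; final concentrate = 481.16 tonne/day.

481.2 tonne/day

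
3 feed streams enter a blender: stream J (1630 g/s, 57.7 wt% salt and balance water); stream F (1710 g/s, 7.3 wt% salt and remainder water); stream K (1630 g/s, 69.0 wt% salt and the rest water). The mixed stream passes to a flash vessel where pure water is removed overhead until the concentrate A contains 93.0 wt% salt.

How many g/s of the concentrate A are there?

2355 g/s

salt entering = 1630×0.577 + 1710×0.073 + 1630×0.690 = 2190 g/s.
All salt reports to A, so A = 2190/0.930 = 2354.9 g/s.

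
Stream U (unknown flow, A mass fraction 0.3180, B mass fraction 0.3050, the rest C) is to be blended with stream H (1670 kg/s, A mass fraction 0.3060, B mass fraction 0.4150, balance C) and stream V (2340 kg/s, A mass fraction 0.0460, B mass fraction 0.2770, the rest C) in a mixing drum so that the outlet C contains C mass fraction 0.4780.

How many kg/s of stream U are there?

1320 kg/s

Let U be the unknown flow. Total out = 4010 + U.
C balance: 2050.1 + 0.377·U = 0.478·(4010 + U)
(0.377 − 0.478)·U = 0.478×4010 − 2050.1 = -133.33
U = -133.33 / -0.101 = 1320.1 kg/s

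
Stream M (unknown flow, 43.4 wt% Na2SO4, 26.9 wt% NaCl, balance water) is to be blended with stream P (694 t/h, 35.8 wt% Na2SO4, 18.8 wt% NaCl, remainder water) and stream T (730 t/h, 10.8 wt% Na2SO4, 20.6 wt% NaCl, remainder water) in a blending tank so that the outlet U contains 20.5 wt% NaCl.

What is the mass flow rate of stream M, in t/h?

Let M be the unknown flow. Total out = 1424 + M.
NaCl balance: 280.85 + 0.269·M = 0.205·(1424 + M)
(0.269 − 0.205)·M = 0.205×1424 − 280.85 = 11.068
M = 11.068 / 0.064 = 172.94 t/h

172.9 t/h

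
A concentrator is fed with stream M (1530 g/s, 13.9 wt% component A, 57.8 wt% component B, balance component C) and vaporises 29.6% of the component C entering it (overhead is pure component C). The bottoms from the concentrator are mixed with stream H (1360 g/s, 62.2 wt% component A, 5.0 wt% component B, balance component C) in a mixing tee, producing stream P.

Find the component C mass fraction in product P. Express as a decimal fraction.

0.272

Vapour removed = 0.296×0.283×1530 = 128.17 g/s; concentrate = 1401.8 g/s.
component C reaching the mixer = 304.82 (from concentrate) + 1360×0.328 = 750.9 g/s.
Product flow = 1401.8 + 1360 = 2761.8 g/s; component C fraction = 0.272.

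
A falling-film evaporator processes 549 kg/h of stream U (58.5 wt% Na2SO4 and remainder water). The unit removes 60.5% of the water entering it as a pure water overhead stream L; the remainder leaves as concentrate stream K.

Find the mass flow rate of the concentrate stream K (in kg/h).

water entering = 549×0.415 = 227.83 kg/h; overhead removed = 0.605×227.83 = 137.84 kg/h.
Concentrate = 549 − 137.84 = 411.16 kg/h.

411.2 kg/h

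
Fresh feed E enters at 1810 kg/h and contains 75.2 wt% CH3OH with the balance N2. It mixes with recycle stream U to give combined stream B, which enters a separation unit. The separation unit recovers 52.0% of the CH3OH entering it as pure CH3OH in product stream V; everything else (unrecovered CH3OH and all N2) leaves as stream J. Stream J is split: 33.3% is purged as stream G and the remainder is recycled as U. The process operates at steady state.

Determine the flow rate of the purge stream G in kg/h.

N2 enters only via E and leaves only via the purge: 1810×0.248 = 0.333×(N2 in J), and the separation unit passes all N2, so N2 in B = N2 in J = 1348 kg/h.
CH3OH in B: m_A = 1810×0.752 + (1−0.333)·(1−0.520)·m_A, so m_A = 1361.1/0.6798 = 2002.1 kg/h.
J = (1−0.520)×2002.1 + 1348 = 2309 kg/h.
Purge G = 0.333×2309 = 768.9 kg/h.

768.9 kg/h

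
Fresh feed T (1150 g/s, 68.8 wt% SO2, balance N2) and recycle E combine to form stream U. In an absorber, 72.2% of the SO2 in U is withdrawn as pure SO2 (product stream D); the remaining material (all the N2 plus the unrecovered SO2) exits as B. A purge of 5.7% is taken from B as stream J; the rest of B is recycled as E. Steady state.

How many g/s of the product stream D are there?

SO2 in U: m_A = 1150×0.688 + (1−0.057)·(1−0.722)·m_A, so m_A = 791.2/0.7378 = 1072.3 g/s.
Product D = 0.722×1072.3 = 774.21 g/s.

774.2 g/s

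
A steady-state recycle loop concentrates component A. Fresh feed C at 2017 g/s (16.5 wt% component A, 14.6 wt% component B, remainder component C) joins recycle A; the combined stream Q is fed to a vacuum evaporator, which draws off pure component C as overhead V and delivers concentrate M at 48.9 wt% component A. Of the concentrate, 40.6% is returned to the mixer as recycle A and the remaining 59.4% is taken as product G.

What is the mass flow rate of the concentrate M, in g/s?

Overall component A balance (none leaves overhead): component A in fresh feed = component A in product, i.e. 2017×0.165 = (1−0.406)·M·0.489.
M = 332.81/(0.489×0.594) = 1145.8 g/s.

1146 g/s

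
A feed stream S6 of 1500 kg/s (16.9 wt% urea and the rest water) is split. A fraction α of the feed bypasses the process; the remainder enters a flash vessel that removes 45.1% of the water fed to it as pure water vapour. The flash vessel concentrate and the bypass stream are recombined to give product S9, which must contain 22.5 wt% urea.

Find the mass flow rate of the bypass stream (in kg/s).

503.9 kg/s

All 1500×0.169 = 253.5 kg/s of urea reaches S9, so S9 = 253.5/0.225 = 1126.7 kg/s and vapour = 373.33 kg/s.
The evaporator receives (1−α)·1500 of feed at 0.831 water and removes 0.451 of that water:
0.451×0.831×(1−α)×1500 = 373.33
(1−α) = 373.33/562.17 = 0.6641;  α = 0.3359.
Bypass flow = 0.3359×1500 = 503.86 kg/s.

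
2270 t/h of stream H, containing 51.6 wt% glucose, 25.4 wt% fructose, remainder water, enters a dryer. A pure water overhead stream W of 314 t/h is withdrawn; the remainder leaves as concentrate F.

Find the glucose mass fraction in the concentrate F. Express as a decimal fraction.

glucose is not removed: 2270×0.516 = 1171.3 t/h of glucose enters F.
Concentrate = 2270 − 314 = 1956 t/h.
Mass fraction = 1171.3/1956 = 0.599.

0.599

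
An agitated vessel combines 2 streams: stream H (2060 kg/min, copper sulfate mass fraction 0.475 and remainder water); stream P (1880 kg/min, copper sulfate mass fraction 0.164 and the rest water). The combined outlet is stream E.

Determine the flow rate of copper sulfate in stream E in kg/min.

copper sulfate out = copper sulfate in = 2060×0.475 + 1880×0.164 = 1286.8 kg/min.

1287 kg/min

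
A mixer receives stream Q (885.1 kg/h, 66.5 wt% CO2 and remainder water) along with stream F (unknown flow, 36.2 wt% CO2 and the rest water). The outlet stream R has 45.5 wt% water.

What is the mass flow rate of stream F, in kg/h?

580.4 kg/h

Let F be the unknown flow. Total out = 885.1 + F.
water balance: 296.51 + 0.638·F = 0.455·(885.1 + F)
(0.638 − 0.455)·F = 0.455×885.1 − 296.51 = 106.21
F = 106.21 / 0.183 = 580.39 kg/h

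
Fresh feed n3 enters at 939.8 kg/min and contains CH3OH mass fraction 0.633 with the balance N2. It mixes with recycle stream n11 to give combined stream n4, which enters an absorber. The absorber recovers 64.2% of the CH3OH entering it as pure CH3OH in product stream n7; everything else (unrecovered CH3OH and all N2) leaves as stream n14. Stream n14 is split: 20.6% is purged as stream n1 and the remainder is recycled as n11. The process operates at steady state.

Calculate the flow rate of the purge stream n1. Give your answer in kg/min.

406.2 kg/min

N2 enters only via n3 and leaves only via the purge: 939.8×0.367 = 0.206×(N2 in n14), and the absorber passes all N2, so N2 in n4 = N2 in n14 = 1674.3 kg/min.
CH3OH in n4: m_A = 939.8×0.633 + (1−0.206)·(1−0.642)·m_A, so m_A = 594.89/0.7157 = 831.15 kg/min.
n14 = (1−0.642)×831.15 + 1674.3 = 1971.9 kg/min.
Purge n1 = 0.206×1971.9 = 406.2 kg/min.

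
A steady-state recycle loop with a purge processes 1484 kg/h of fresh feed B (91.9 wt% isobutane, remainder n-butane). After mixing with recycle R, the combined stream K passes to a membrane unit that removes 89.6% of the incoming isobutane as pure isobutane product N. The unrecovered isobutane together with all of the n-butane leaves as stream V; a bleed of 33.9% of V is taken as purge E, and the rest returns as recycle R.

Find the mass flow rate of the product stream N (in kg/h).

isobutane in K: m_A = 1484×0.919 + (1−0.339)·(1−0.896)·m_A, so m_A = 1363.8/0.9313 = 1464.5 kg/h.
Product N = 0.896×1464.5 = 1312.2 kg/h.

1312 kg/h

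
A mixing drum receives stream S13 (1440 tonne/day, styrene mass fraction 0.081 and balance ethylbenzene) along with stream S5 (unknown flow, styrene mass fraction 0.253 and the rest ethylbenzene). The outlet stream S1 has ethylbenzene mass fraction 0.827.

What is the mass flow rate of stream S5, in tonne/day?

1656 tonne/day

Let S5 be the unknown flow. Total out = 1440 + S5.
ethylbenzene balance: 1323.4 + 0.747·S5 = 0.827·(1440 + S5)
(0.747 − 0.827)·S5 = 0.827×1440 − 1323.4 = -132.48
S5 = -132.48 / -0.080 = 1656 tonne/day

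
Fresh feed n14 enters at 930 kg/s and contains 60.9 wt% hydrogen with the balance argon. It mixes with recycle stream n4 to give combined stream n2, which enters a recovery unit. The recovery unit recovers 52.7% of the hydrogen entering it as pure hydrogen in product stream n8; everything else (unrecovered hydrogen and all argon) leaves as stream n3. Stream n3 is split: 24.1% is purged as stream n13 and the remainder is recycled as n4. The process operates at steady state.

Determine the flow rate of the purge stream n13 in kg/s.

464.4 kg/s

argon enters only via n14 and leaves only via the purge: 930×0.391 = 0.241×(argon in n3), and the recovery unit passes all argon, so argon in n2 = argon in n3 = 1508.8 kg/s.
hydrogen in n2: m_A = 930×0.609 + (1−0.241)·(1−0.527)·m_A, so m_A = 566.37/0.6410 = 883.58 kg/s.
n3 = (1−0.527)×883.58 + 1508.8 = 1926.8 kg/s.
Purge n13 = 0.241×1926.8 = 464.35 kg/s.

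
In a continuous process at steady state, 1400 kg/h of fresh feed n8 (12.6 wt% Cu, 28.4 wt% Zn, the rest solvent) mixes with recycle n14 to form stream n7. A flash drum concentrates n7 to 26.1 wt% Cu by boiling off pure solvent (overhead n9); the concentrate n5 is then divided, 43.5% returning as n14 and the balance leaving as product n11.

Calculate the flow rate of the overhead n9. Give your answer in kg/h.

724.1 kg/h

Overall Cu balance (none leaves overhead): Cu in fresh feed = Cu in product, i.e. 1400×0.126 = (1−0.435)·n5·0.261.
n5 = 176.4/(0.261×0.565) = 1196.2 kg/h.
Recycle n14 = 0.435×1196.2 = 520.35 kg/h.
Combined feed n7 = 1400 + 520.35 = 1920.4 kg/h.
Overhead n9 = n7 − n5 = 1920.4 − 1196.2 = 724.14 kg/h.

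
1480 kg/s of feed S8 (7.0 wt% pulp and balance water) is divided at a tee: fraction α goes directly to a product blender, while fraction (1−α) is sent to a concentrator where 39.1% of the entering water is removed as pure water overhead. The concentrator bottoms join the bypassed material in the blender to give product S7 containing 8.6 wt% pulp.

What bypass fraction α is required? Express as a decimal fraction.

0.488

All 1480×0.070 = 103.6 kg/s of pulp reaches S7, so S7 = 103.6/0.086 = 1204.7 kg/s and vapour = 275.35 kg/s.
The evaporator receives (1−α)·1480 of feed at 0.930 water and removes 0.391 of that water:
0.391×0.930×(1−α)×1480 = 275.35
(1−α) = 275.35/538.17 = 0.5116;  α = 0.4884.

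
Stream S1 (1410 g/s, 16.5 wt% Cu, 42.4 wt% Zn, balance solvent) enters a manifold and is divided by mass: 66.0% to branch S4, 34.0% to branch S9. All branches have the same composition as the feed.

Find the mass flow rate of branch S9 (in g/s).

Branch S9 flow = 0.340×1410 = 479.4 g/s.

479.4 g/s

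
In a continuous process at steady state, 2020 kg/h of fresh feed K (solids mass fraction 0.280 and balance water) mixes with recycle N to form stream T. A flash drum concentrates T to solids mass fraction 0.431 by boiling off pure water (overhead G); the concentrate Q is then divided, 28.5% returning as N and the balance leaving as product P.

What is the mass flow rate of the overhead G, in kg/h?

Overall solids balance (none leaves overhead): solids in fresh feed = solids in product, i.e. 2020×0.280 = (1−0.285)·Q·0.431.
Q = 565.6/(0.431×0.715) = 1835.4 kg/h.
Recycle N = 0.285×1835.4 = 523.08 kg/h.
Combined feed T = 2020 + 523.08 = 2543.1 kg/h.
Overhead G = T − Q = 2543.1 − 1835.4 = 707.7 kg/h.

707.7 kg/h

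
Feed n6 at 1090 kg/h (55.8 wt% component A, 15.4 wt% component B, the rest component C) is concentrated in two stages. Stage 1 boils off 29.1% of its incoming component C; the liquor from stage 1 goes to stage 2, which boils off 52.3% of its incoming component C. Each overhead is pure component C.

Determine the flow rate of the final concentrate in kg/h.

component C in feed = 1090×0.288 = 313.92 kg/h.
After stage 1: component C left = (1−0.291)×313.92 = 222.57; stream total = 998.65 kg/h.
After stage 2: component C left = (1−0.523)×222.57 = 106.17; final concentrate = 882.25 kg/h.

882.2 kg/h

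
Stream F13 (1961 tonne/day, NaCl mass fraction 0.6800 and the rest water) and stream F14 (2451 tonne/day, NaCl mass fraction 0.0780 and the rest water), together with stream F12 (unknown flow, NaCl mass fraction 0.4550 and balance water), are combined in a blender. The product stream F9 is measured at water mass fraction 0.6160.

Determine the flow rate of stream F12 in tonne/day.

2388 tonne/day

Let F12 be the unknown flow. Total out = 4412 + F12.
water balance: 2887.3 + 0.545·F12 = 0.616·(4412 + F12)
(0.545 − 0.616)·F12 = 0.616×4412 − 2887.3 = -169.55
F12 = -169.55 / -0.071 = 2388 tonne/day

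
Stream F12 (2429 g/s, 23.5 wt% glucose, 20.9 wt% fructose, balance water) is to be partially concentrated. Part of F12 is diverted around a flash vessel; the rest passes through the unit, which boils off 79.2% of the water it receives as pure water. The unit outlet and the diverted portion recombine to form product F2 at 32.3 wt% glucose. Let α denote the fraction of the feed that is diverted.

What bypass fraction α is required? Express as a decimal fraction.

All 2429×0.235 = 570.81 g/s of glucose reaches F2, so F2 = 570.81/0.323 = 1767.2 g/s and vapour = 661.77 g/s.
The evaporator receives (1−α)·2429 of feed at 0.556 water and removes 0.792 of that water:
0.792×0.556×(1−α)×2429 = 661.77
(1−α) = 661.77/1069.6 = 0.6187;  α = 0.3813.

0.381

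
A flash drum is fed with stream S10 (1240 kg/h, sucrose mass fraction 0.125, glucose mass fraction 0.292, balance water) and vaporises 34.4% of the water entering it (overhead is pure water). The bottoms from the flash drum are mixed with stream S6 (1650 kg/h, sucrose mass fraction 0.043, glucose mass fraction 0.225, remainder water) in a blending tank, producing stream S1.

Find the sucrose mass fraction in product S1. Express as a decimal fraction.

0.086

Vapour removed = 0.344×0.583×1240 = 248.68 kg/h; concentrate = 991.32 kg/h.
sucrose reaching the mixer = 155 (from concentrate) + 1650×0.043 = 225.95 kg/h.
Product flow = 991.32 + 1650 = 2641.3 kg/h; sucrose fraction = 0.086.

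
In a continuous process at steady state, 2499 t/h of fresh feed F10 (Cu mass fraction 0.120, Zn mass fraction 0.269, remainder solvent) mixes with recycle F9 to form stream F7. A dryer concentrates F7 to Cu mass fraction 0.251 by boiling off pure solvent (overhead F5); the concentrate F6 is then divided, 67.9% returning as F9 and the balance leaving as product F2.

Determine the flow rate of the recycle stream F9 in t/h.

Overall Cu balance (none leaves overhead): Cu in fresh feed = Cu in product, i.e. 2499×0.120 = (1−0.679)·F6·0.251.
F6 = 299.88/(0.251×0.321) = 3721.9 t/h.
Recycle F9 = 0.679×3721.9 = 2527.2 t/h.

2527 t/h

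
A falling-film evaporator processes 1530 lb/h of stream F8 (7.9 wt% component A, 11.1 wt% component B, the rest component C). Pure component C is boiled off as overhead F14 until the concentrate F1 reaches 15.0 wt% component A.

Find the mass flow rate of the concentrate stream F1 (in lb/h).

805.8 lb/h

component A is conserved: 1530×0.079 = 120.87 lb/h all reports to the concentrate.
Concentrate = 120.87/(target fraction) = 805.8 lb/h.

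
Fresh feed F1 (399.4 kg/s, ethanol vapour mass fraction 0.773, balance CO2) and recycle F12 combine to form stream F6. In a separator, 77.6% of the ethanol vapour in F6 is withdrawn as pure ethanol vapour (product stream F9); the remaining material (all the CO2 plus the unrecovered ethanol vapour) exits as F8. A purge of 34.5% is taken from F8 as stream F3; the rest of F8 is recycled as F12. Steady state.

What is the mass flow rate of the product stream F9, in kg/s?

ethanol vapour in F6: m_A = 399.4×0.773 + (1−0.345)·(1−0.776)·m_A, so m_A = 308.74/0.8533 = 361.82 kg/s.
Product F9 = 0.776×361.82 = 280.77 kg/s.

280.8 kg/s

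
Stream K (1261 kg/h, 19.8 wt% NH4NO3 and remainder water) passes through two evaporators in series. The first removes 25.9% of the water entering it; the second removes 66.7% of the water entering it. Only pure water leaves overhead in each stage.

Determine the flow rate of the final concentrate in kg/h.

499.2 kg/h

water in feed = 1261×0.802 = 1011.3 kg/h.
After stage 1: water left = (1−0.259)×1011.3 = 749.39; stream total = 999.07 kg/h.
After stage 2: water left = (1−0.667)×749.39 = 249.55; final concentrate = 499.22 kg/h.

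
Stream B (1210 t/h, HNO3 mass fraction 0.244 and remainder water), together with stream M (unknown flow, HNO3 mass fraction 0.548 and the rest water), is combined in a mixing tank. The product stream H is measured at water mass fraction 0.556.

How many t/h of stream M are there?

2327 t/h

Let M be the unknown flow. Total out = 1210 + M.
water balance: 914.76 + 0.452·M = 0.556·(1210 + M)
(0.452 − 0.556)·M = 0.556×1210 − 914.76 = -242
M = -242 / -0.104 = 2326.9 t/h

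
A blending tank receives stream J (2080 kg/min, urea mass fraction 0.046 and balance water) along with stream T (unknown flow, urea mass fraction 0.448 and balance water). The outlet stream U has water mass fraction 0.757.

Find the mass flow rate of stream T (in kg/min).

1999 kg/min

Let T be the unknown flow. Total out = 2080 + T.
water balance: 1984.3 + 0.552·T = 0.757·(2080 + T)
(0.552 − 0.757)·T = 0.757×2080 − 1984.3 = -409.76
T = -409.76 / -0.205 = 1998.8 kg/min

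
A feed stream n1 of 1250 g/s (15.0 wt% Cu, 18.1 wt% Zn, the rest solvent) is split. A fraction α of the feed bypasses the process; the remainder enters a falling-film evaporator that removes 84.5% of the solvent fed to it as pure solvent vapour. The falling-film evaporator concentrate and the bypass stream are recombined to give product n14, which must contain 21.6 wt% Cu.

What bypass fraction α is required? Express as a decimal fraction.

0.459

All 1250×0.150 = 187.5 g/s of Cu reaches n14, so n14 = 187.5/0.216 = 868.06 g/s and vapour = 381.94 g/s.
The evaporator receives (1−α)·1250 of feed at 0.669 solvent and removes 0.845 of that solvent:
0.845×0.669×(1−α)×1250 = 381.94
(1−α) = 381.94/706.63 = 0.5405;  α = 0.4595.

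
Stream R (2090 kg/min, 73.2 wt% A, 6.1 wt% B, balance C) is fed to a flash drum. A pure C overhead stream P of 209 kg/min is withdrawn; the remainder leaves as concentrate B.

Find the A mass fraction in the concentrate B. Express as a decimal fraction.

A is not removed: 2090×0.732 = 1529.9 kg/min of A enters B.
Concentrate = 2090 − 209 = 1881 kg/min.
Mass fraction = 1529.9/1881 = 0.8133.

0.8133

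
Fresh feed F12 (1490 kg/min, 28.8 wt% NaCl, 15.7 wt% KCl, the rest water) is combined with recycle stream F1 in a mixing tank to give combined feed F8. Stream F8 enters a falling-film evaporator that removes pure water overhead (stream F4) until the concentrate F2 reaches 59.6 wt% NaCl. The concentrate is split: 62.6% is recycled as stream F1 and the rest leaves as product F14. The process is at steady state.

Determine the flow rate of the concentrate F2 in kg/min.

1925 kg/min

Overall NaCl balance (none leaves overhead): NaCl in fresh feed = NaCl in product, i.e. 1490×0.288 = (1−0.626)·F2·0.596.
F2 = 429.12/(0.596×0.374) = 1925.1 kg/min.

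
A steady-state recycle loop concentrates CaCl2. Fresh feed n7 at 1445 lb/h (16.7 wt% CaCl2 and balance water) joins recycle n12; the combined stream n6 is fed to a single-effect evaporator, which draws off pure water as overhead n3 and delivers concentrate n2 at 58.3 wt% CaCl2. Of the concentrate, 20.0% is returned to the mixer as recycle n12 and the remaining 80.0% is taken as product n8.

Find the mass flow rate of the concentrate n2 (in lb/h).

517.4 lb/h

Overall CaCl2 balance (none leaves overhead): CaCl2 in fresh feed = CaCl2 in product, i.e. 1445×0.167 = (1−0.200)·n2·0.583.
n2 = 241.32/(0.583×0.800) = 517.4 lb/h.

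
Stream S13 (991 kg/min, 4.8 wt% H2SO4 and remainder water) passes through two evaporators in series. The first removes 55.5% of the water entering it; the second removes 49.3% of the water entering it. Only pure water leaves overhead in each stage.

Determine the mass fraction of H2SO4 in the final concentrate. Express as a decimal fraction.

water in feed = 991×0.952 = 943.43 kg/min.
After stage 1: water left = (1−0.555)×943.43 = 419.83; stream total = 467.4 kg/min.
After stage 2: water left = (1−0.493)×419.83 = 212.85; final concentrate = 260.42 kg/min.
H2SO4 fraction = 47.568/260.42 = 0.183.

0.183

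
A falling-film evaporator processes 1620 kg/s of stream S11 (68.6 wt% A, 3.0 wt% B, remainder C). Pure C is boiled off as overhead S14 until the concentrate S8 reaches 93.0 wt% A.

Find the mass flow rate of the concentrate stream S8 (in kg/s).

1195 kg/s

A is conserved: 1620×0.686 = 1111.3 kg/s all reports to the concentrate.
Concentrate = 1111.3/(target fraction) = 1195 kg/s.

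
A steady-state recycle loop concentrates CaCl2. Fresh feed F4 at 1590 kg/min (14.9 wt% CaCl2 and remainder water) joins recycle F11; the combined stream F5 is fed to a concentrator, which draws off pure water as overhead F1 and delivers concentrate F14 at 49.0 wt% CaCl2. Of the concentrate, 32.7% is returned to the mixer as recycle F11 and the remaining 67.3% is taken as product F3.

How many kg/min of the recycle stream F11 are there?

Overall CaCl2 balance (none leaves overhead): CaCl2 in fresh feed = CaCl2 in product, i.e. 1590×0.149 = (1−0.327)·F14·0.490.
F14 = 236.91/(0.490×0.673) = 718.41 kg/min.
Recycle F11 = 0.327×718.41 = 234.92 kg/min.

234.9 kg/min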